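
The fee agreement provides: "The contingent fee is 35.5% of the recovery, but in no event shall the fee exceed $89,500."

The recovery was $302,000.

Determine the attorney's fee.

35.5% of $302,000 = $107,210.00
That exceeds the $89,500 cap, so the fee is capped at $89,500.

$89,500.00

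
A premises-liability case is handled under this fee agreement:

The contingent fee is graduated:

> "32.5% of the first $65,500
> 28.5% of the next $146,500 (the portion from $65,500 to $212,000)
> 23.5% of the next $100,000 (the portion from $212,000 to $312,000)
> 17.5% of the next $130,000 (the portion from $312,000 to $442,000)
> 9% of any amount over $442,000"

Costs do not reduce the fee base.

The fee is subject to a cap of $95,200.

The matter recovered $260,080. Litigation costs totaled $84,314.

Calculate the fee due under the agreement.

Fee base is the gross recovery, $260,080; costs are reimbursed separately.
First $65,500 at 32.5% = $21,287.50
Next $146,500 at 28.5% = $41,752.50
Remaining $48,080 at 23.5% = $11,298.80
Fee: $21,287.50 + $41,752.50 + $11,298.80 = $74,338.80
$74,338.80 is under the $95,200 cap.

$74,338.80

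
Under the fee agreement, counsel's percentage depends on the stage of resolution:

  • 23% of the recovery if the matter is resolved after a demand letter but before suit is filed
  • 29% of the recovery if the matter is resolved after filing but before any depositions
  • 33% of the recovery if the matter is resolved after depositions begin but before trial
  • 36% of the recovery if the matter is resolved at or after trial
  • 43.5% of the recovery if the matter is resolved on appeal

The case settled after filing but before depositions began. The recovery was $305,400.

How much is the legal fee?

The matter settled after filing but before depositions began, so the 29% rate applies.
$305,400 × 29% = $88,566.00

$88,566.00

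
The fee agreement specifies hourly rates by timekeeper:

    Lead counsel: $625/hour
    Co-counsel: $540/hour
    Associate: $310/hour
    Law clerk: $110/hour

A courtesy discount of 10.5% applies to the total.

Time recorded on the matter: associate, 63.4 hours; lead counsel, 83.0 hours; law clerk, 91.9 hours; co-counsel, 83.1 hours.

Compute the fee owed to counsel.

$113,228.24

Lead counsel: 83.0 × $625 = $51,875.00
Co-counsel: 83.1 × $540 = $44,874.00
Associate: 63.4 × $310 = $19,654.00
Law clerk: 91.9 × $110 = $10,109.00
Subtotal: $126,512.00
Less 10.5% discount: −$13,283.76
Total: $126,512.00 − $13,283.76 = $113,228.24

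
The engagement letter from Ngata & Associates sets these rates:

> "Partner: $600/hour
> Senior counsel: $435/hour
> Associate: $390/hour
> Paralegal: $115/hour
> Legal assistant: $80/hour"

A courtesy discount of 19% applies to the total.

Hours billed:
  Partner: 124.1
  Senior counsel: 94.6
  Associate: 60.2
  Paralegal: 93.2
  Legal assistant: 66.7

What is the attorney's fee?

$125,665.83

Partner: 124.1 × $600 = $74,460.00
Senior counsel: 94.6 × $435 = $41,151.00
Associate: 60.2 × $390 = $23,478.00
Paralegal: 93.2 × $115 = $10,718.00
Legal assistant: 66.7 × $80 = $5,336.00
Subtotal: $155,143.00
Less 19% discount: −$29,477.17
Total: $155,143.00 − $29,477.17 = $125,665.83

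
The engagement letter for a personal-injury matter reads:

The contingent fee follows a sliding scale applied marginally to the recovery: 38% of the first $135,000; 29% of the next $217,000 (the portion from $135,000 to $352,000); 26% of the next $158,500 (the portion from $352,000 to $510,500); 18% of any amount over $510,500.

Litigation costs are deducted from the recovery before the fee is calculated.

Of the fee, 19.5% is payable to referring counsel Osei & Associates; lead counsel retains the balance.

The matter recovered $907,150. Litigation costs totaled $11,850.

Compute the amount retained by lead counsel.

$180,886.72

Fee base (net of costs): $907,150 − $11,850 = $895,300
First $135,000 at 38% = $51,300.00
Next $217,000 at 29% = $62,930.00
Next $158,500 at 26% = $41,210.00
Remaining $384,800 at 18% = $69,264.00
Fee: $51,300.00 + $62,930.00 + $41,210.00 + $69,264.00 = $224,704.00
Referral share: 19.5% of $224,704.00 = $43,817.28; lead counsel retains $224,704.00 − $43,817.28 = $180,886.72.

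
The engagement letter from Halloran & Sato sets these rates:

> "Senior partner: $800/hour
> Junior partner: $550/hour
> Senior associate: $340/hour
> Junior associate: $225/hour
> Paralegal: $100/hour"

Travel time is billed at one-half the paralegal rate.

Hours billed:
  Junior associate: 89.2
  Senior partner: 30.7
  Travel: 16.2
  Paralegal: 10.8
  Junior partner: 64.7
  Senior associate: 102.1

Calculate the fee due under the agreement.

$116,819.00

Senior partner: 30.7 × $800 = $24,560.00
Junior partner: 64.7 × $550 = $35,585.00
Senior associate: 102.1 × $340 = $34,714.00
Junior associate: 89.2 × $225 = $20,070.00
Paralegal: 10.8 × $100 = $1,080.00
Subtotal: $24,560.00 + $35,585.00 + $34,714.00 + $20,070.00 + $1,080.00 = $116,009.00
Travel: 16.2 × ($100 ÷ 2) = 16.2 × $50.00 = $810.00
Total: $116,009.00 + $810.00 = $116,819.00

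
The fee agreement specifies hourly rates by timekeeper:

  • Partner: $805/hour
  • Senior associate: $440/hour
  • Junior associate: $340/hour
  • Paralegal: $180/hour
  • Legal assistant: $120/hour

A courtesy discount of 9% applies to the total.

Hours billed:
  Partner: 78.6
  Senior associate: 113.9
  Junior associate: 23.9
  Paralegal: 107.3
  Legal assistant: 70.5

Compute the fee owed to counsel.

$135,852.99

Partner: 78.6 × $805 = $63,273.00
Senior associate: 113.9 × $440 = $50,116.00
Junior associate: 23.9 × $340 = $8,126.00
Paralegal: 107.3 × $180 = $19,314.00
Legal assistant: 70.5 × $120 = $8,460.00
Subtotal: $149,289.00
Less 9% discount: −$13,436.01
Total: $149,289.00 − $13,436.01 = $135,852.99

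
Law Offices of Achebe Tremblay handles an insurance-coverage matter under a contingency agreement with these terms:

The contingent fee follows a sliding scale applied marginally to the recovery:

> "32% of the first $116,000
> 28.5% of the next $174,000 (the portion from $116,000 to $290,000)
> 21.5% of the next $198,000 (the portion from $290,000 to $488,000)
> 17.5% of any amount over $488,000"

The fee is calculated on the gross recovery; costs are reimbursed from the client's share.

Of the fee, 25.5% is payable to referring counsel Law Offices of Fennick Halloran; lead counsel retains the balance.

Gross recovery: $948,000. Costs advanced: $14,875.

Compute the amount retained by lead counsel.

$156,286.10

Fee base is the gross recovery, $948,000; costs are reimbursed separately.
First $116,000 at 32% = $37,120.00
Next $174,000 at 28.5% = $49,590.00
Next $198,000 at 21.5% = $42,570.00
Remaining $460,000 at 17.5% = $80,500.00
Fee: $37,120.00 + $49,590.00 + $42,570.00 + $80,500.00 = $209,780.00
Referral share: 25.5% of $209,780.00 = $53,493.90; lead counsel retains $209,780.00 − $53,493.90 = $156,286.10.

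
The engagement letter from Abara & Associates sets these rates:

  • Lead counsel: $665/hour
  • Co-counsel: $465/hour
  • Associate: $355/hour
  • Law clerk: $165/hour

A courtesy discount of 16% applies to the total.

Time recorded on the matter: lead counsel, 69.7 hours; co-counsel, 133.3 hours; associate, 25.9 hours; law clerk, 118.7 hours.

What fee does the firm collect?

Lead counsel: 69.7 × $665 = $46,350.50
Co-counsel: 133.3 × $465 = $61,984.50
Associate: 25.9 × $355 = $9,194.50
Law clerk: 118.7 × $165 = $19,585.50
Subtotal: $137,115.00
Less 16% discount: −$21,938.40
Total: $137,115.00 − $21,938.40 = $115,176.60

$115,176.60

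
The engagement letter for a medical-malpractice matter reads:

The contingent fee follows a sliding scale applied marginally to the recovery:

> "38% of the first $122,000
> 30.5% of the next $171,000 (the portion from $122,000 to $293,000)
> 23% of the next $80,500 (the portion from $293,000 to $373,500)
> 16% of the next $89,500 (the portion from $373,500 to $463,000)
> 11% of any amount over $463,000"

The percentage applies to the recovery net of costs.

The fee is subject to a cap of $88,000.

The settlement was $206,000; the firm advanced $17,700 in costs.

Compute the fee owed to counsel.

Fee base (net of costs): $206,000 − $17,700 = $188,300
First $122,000 at 38% = $46,360.00
Remaining $66,300 at 30.5% = $20,221.50
Fee: $46,360.00 + $20,221.50 = $66,581.50
$66,581.50 is under the $88,000 cap.

$66,581.50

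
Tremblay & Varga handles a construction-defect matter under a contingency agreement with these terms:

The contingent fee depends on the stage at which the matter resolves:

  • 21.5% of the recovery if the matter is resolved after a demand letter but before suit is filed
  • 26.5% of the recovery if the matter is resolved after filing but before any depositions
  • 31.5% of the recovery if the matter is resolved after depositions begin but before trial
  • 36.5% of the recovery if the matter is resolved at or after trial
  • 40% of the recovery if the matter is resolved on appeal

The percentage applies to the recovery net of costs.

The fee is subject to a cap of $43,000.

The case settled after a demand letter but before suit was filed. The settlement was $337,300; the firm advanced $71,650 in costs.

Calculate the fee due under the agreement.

$43,000.00

Fee base (net of costs): $337,300 − $71,650 = $265,650
The matter settled after a demand letter but before suit was filed, so the 21.5% rate applies.
$265,650 × 21.5% = $57,114.75
$57,114.75 exceeds the $43,000 cap, so the fee is capped at $43,000.00.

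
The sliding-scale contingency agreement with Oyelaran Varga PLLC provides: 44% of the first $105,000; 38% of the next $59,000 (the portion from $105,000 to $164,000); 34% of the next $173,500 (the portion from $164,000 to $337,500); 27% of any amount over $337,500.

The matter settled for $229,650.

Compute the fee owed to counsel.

$90,941.00

First $105,000 at 44% = $46,200.00
Next $59,000 at 38% = $22,420.00
Remaining $65,650 at 34% = $22,321.00
Fee: $46,200.00 + $22,420.00 + $22,321.00 = $90,941.00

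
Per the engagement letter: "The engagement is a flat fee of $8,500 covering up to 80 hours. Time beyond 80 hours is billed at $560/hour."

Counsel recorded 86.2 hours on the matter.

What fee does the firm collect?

Flat fee: $8,500.00
Excess hours: 86.2 − 80 = 6.2
Overrun: 6.2 × $560 = $3,472.00
Total: $8,500.00 + $3,472.00 = $11,972.00

$11,972.00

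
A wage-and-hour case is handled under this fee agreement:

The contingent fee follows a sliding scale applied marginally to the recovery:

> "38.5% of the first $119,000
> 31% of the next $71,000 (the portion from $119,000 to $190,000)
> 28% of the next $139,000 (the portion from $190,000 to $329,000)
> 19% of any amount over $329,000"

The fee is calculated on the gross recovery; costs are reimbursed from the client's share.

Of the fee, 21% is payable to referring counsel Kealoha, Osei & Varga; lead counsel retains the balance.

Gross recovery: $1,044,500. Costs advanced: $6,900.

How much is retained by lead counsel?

$191,725.10

Fee base is the gross recovery, $1,044,500; costs are reimbursed separately.
First $119,000 at 38.5% = $45,815.00
Next $71,000 at 31% = $22,010.00
Next $139,000 at 28% = $38,920.00
Remaining $715,500 at 19% = $135,945.00
Fee: $45,815.00 + $22,010.00 + $38,920.00 + $135,945.00 = $242,690.00
Referral share: 21% of $242,690.00 = $50,964.90; lead counsel retains $242,690.00 − $50,964.90 = $191,725.10.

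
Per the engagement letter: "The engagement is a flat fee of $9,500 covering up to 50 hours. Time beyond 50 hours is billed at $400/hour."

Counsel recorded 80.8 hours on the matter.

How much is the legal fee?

$21,820.00

Flat fee: $9,500.00
Excess hours: 80.8 − 50 = 30.8
Overrun: 30.8 × $400 = $12,320.00
Total: $9,500.00 + $12,320.00 = $21,820.00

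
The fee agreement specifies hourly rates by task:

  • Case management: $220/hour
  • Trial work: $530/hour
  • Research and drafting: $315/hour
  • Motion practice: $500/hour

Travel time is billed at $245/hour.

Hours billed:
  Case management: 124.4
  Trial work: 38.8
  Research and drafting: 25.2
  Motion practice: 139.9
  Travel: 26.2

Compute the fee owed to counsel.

$132,239.00

Case management: 124.4 × $220 = $27,368.00
Trial work: 38.8 × $530 = $20,564.00
Research and drafting: 25.2 × $315 = $7,938.00
Motion practice: 139.9 × $500 = $69,950.00
Subtotal: $27,368.00 + $20,564.00 + $7,938.00 + $69,950.00 = $125,820.00
Travel: 26.2 × $245 = $6,419.00
Total: $125,820.00 + $6,419.00 = $132,239.00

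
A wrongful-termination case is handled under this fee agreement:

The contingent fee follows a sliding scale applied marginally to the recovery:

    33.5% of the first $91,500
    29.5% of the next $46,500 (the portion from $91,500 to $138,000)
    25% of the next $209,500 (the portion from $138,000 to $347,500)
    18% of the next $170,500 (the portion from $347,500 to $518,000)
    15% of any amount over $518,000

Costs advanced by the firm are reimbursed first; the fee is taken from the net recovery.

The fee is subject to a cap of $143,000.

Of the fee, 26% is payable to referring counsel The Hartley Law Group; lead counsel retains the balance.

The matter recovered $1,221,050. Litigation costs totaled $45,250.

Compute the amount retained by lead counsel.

Fee base (net of costs): $1,221,050 − $45,250 = $1,175,800
First $91,500 at 33.5% = $30,652.50
Next $46,500 at 29.5% = $13,717.50
Next $209,500 at 25% = $52,375.00
Next $170,500 at 18% = $30,690.00
Remaining $657,800 at 15% = $98,670.00
Fee: $30,652.50 + $13,717.50 + $52,375.00 + $30,690.00 + $98,670.00 = $226,105.00
$226,105.00 exceeds the $143,000 cap, so the fee is capped at $143,000.00.
Referral share: 26% of $143,000.00 = $37,180.00; lead counsel retains $143,000.00 − $37,180.00 = $105,820.00.

$105,820.00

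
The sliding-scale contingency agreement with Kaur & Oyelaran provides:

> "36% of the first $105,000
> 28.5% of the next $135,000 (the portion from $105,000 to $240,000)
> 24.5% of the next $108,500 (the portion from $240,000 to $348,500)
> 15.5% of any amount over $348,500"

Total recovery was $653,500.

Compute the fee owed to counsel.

$150,132.50

First $105,000 at 36% = $37,800.00
Next $135,000 at 28.5% = $38,475.00
Next $108,500 at 24.5% = $26,582.50
Remaining $305,000 at 15.5% = $47,275.00
Fee: $37,800.00 + $38,475.00 + $26,582.50 + $47,275.00 = $150,132.50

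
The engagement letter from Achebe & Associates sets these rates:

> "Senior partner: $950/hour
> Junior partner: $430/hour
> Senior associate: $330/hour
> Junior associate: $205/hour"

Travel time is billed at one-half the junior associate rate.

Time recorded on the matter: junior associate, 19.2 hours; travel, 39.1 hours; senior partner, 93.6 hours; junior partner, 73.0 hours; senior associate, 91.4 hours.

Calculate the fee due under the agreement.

$158,415.75

Senior partner: 93.6 × $950 = $88,920.00
Junior partner: 73.0 × $430 = $31,390.00
Senior associate: 91.4 × $330 = $30,162.00
Junior associate: 19.2 × $205 = $3,936.00
Subtotal: $88,920.00 + $31,390.00 + $30,162.00 + $3,936.00 = $154,408.00
Travel: 39.1 × ($205 ÷ 2) = 39.1 × $102.50 = $4,007.75
Total: $154,408.00 + $4,007.75 = $158,415.75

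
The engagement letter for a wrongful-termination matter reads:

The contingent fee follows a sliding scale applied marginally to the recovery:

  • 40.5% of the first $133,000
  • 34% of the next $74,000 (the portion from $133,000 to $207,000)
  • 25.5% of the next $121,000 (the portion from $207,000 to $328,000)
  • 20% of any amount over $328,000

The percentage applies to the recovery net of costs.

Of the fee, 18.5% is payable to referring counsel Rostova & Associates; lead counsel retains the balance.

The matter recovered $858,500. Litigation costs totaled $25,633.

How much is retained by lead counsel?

Fee base (net of costs): $858,500 − $25,633 = $832,867
First $133,000 at 40.5% = $53,865.00
Next $74,000 at 34% = $25,160.00
Next $121,000 at 25.5% = $30,855.00
Remaining $504,867 at 20% = $100,973.40
Fee: $53,865.00 + $25,160.00 + $30,855.00 + $100,973.40 = $210,853.40
Referral share: 18.5% of $210,853.40 = $39,007.88; lead counsel retains $210,853.40 − $39,007.88 = $171,845.52.

$171,845.52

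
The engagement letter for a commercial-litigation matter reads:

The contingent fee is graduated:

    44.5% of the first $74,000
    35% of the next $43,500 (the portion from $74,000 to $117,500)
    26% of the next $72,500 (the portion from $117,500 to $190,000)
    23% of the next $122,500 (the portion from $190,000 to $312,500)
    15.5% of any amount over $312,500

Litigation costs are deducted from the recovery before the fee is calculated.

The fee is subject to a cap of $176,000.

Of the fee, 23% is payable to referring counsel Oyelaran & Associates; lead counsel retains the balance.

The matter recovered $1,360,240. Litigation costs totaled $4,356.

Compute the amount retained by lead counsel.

Fee base (net of costs): $1,360,240 − $4,356 = $1,355,884
First $74,000 at 44.5% = $32,930.00
Next $43,500 at 35% = $15,225.00
Next $72,500 at 26% = $18,850.00
Next $122,500 at 23% = $28,175.00
Remaining $1,043,384 at 15.5% = $161,724.52
Fee: $32,930.00 + $15,225.00 + $18,850.00 + $28,175.00 + $161,724.52 = $256,904.52
$256,904.52 exceeds the $176,000 cap, so the fee is capped at $176,000.00.
Referral share: 23% of $176,000.00 = $40,480.00; lead counsel retains $176,000.00 − $40,480.00 = $135,520.00.

$135,520.00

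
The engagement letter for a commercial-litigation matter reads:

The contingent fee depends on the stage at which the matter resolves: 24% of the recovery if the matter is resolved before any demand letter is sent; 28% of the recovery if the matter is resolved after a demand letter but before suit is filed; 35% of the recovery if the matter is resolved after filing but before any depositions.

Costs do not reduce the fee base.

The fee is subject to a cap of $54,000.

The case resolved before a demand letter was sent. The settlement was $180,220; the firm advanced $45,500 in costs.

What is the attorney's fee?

$43,252.80

Fee base is the gross recovery, $180,220; costs are reimbursed separately.
The matter resolved before a demand letter was sent, so the 24% rate applies.
$180,220 × 24% = $43,252.80
$43,252.80 is under the $54,000 cap.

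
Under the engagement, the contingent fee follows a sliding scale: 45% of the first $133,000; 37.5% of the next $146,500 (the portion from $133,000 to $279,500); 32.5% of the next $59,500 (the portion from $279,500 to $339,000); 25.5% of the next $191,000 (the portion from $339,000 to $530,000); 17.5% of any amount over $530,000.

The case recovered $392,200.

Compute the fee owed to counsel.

First $133,000 at 45% = $59,850.00
Next $146,500 at 37.5% = $54,937.50
Next $59,500 at 32.5% = $19,337.50
Remaining $53,200 at 25.5% = $13,566.00
Fee: $59,850.00 + $54,937.50 + $19,337.50 + $13,566.00 = $147,691.00

$147,691.00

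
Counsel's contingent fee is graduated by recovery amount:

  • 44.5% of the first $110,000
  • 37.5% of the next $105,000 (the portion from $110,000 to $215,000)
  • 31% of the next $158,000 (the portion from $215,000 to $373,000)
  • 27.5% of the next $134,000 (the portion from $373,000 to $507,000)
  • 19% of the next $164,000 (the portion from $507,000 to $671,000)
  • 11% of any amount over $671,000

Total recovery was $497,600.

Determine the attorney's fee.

$171,570.00

First $110,000 at 44.5% = $48,950.00
Next $105,000 at 37.5% = $39,375.00
Next $158,000 at 31% = $48,980.00
Remaining $124,600 at 27.5% = $34,265.00
Fee: $48,950.00 + $39,375.00 + $48,980.00 + $34,265.00 = $171,570.00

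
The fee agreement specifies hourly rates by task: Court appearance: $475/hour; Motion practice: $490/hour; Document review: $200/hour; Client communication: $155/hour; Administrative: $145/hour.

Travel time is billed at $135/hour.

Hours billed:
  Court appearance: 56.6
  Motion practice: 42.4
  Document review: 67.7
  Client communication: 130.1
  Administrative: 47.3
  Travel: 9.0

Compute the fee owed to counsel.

$89,440.00

Court appearance: 56.6 × $475 = $26,885.00
Motion practice: 42.4 × $490 = $20,776.00
Document review: 67.7 × $200 = $13,540.00
Client communication: 130.1 × $155 = $20,165.50
Administrative: 47.3 × $145 = $6,858.50
Subtotal: $26,885.00 + $20,776.00 + $13,540.00 + $20,165.50 + $6,858.50 = $88,225.00
Travel: 9.0 × $135 = $1,215.00
Total: $88,225.00 + $1,215.00 = $89,440.00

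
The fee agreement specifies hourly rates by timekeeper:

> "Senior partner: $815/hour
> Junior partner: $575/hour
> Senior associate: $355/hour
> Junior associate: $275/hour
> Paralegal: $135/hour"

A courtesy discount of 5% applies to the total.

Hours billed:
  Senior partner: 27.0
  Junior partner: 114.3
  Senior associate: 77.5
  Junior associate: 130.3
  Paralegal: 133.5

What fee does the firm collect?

Senior partner: 27.0 × $815 = $22,005.00
Junior partner: 114.3 × $575 = $65,722.50
Senior associate: 77.5 × $355 = $27,512.50
Junior associate: 130.3 × $275 = $35,832.50
Paralegal: 133.5 × $135 = $18,022.50
Subtotal: $169,095.00
Less 5% discount: −$8,454.75
Total: $169,095.00 − $8,454.75 = $160,640.25

$160,640.25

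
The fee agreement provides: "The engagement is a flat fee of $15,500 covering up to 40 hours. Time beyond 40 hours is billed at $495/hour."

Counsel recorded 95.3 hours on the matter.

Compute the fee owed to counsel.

$42,873.50

Flat fee: $15,500.00
Excess hours: 95.3 − 40 = 55.3
Overrun: 55.3 × $495 = $27,373.50
Total: $15,500.00 + $27,373.50 = $42,873.50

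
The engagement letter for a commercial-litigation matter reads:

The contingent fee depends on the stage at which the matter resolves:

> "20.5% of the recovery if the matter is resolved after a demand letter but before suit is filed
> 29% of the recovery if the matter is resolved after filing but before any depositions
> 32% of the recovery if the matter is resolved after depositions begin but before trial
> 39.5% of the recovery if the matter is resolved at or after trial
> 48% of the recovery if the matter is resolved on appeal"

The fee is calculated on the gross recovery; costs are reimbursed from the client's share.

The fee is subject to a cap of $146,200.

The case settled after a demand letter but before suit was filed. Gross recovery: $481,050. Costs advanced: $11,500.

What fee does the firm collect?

Fee base is the gross recovery, $481,050; costs are reimbursed separately.
The matter settled after a demand letter but before suit was filed, so the 20.5% rate applies.
$481,050 × 20.5% = $98,615.25
$98,615.25 is under the $146,200 cap.

$98,615.25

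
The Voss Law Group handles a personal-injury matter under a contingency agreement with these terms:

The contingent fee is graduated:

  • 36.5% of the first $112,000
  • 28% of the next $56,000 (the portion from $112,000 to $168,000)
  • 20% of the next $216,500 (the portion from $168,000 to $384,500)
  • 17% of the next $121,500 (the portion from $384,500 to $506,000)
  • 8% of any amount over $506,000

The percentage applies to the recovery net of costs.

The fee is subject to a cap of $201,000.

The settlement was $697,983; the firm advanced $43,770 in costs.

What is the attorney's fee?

Fee base (net of costs): $697,983 − $43,770 = $654,213
First $112,000 at 36.5% = $40,880.00
Next $56,000 at 28% = $15,680.00
Next $216,500 at 20% = $43,300.00
Next $121,500 at 17% = $20,655.00
Remaining $148,213 at 8% = $11,857.04
Fee: $40,880.00 + $15,680.00 + $43,300.00 + $20,655.00 + $11,857.04 = $132,372.04
$132,372.04 is under the $201,000 cap.

$132,372.04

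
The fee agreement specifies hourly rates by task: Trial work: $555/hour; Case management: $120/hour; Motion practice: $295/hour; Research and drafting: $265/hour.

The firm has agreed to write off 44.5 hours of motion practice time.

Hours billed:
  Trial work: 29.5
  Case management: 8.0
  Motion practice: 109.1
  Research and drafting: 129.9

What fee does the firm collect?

$70,813.00

Trial work: 29.5 × $555 = $16,372.50
Case management: 8.0 × $120 = $960.00
Motion practice: 109.1 × $295 = $32,184.50
Research and drafting: 129.9 × $265 = $34,423.50
Subtotal: $83,940.50
Write-off: 44.5 × $295 = $13,127.50
Total: $83,940.50 − $13,127.50 = $70,813.00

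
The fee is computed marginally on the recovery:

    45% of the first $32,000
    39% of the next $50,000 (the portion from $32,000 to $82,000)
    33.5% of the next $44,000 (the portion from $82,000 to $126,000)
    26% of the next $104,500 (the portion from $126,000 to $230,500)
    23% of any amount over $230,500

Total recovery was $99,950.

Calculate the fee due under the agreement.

First $32,000 at 45% = $14,400.00
Next $50,000 at 39% = $19,500.00
Remaining $17,950 at 33.5% = $6,013.25
Fee: $14,400.00 + $19,500.00 + $6,013.25 = $39,913.25

$39,913.25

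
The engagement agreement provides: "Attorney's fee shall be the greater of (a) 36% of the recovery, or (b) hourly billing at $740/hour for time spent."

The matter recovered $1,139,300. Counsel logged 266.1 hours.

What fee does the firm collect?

$410,148.00

(a) 36% of $1,139,300 = $410,148.00
(b) 266.1 × $740 = $196,914.00
The greater is (a): $410,148.00.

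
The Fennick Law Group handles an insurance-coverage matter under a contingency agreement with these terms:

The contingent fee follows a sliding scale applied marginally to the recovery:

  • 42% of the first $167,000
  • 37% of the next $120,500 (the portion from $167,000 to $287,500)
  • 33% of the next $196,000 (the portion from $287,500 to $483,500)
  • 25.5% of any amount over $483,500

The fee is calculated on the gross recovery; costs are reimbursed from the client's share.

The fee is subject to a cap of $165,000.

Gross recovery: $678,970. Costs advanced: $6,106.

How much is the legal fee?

Fee base is the gross recovery, $678,970; costs are reimbursed separately.
First $167,000 at 42% = $70,140.00
Next $120,500 at 37% = $44,585.00
Next $196,000 at 33% = $64,680.00
Remaining $195,470 at 25.5% = $49,844.85
Fee: $70,140.00 + $44,585.00 + $64,680.00 + $49,844.85 = $229,249.85
$229,249.85 exceeds the $165,000 cap, so the fee is capped at $165,000.00.

$165,000.00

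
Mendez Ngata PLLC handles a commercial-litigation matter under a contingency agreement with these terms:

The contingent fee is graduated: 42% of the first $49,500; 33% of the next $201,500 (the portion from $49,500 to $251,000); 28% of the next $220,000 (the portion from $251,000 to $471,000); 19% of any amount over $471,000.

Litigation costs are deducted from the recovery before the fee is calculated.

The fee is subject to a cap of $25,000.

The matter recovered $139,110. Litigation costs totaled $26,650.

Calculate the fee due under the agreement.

Fee base (net of costs): $139,110 − $26,650 = $112,460
First $49,500 at 42% = $20,790.00
Remaining $62,960 at 33% = $20,776.80
Fee: $20,790.00 + $20,776.80 = $41,566.80
$41,566.80 exceeds the $25,000 cap, so the fee is capped at $25,000.00.

$25,000.00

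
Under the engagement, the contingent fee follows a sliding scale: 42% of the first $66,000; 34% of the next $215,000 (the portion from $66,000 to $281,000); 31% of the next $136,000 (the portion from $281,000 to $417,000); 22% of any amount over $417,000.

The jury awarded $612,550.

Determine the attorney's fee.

First $66,000 at 42% = $27,720.00
Next $215,000 at 34% = $73,100.00
Next $136,000 at 31% = $42,160.00
Remaining $195,550 at 22% = $43,021.00
Fee: $27,720.00 + $73,100.00 + $42,160.00 + $43,021.00 = $186,001.00

$186,001.00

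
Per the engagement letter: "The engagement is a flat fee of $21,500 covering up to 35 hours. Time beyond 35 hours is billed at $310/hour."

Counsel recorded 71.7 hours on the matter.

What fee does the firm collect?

$32,877.00

Flat fee: $21,500.00
Excess hours: 71.7 − 35 = 36.7
Overrun: 36.7 × $310 = $11,377.00
Total: $21,500.00 + $11,377.00 = $32,877.00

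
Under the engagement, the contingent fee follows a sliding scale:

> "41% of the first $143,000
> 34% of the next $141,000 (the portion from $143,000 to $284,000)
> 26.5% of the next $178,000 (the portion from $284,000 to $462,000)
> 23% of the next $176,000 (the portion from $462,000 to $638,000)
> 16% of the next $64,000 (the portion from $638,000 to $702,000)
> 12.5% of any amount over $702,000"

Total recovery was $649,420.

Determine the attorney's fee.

First $143,000 at 41% = $58,630.00
Next $141,000 at 34% = $47,940.00
Next $178,000 at 26.5% = $47,170.00
Next $176,000 at 23% = $40,480.00
Remaining $11,420 at 16% = $1,827.20
Fee: $58,630.00 + $47,940.00 + $47,170.00 + $40,480.00 + $1,827.20 = $196,047.20

$196,047.20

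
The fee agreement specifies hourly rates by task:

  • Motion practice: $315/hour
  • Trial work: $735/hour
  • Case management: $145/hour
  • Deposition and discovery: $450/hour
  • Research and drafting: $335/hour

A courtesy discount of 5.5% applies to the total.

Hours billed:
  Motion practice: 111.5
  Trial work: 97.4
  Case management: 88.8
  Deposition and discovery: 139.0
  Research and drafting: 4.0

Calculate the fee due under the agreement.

$173,386.24

Motion practice: 111.5 × $315 = $35,122.50
Trial work: 97.4 × $735 = $71,589.00
Case management: 88.8 × $145 = $12,876.00
Deposition and discovery: 139.0 × $450 = $62,550.00
Research and drafting: 4.0 × $335 = $1,340.00
Subtotal: $183,477.50
Less 5.5% discount: −$10,091.26
Total: $183,477.50 − $10,091.26 = $173,386.24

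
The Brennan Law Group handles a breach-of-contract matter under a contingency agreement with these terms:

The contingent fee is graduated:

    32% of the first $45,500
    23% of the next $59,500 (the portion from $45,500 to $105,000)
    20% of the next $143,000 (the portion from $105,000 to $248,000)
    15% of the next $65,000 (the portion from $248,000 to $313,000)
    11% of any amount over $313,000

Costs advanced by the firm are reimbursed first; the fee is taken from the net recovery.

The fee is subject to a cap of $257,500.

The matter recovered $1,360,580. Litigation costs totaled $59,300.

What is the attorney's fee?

Fee base (net of costs): $1,360,580 − $59,300 = $1,301,280
First $45,500 at 32% = $14,560.00
Next $59,500 at 23% = $13,685.00
Next $143,000 at 20% = $28,600.00
Next $65,000 at 15% = $9,750.00
Remaining $988,280 at 11% = $108,710.80
Fee: $14,560.00 + $13,685.00 + $28,600.00 + $9,750.00 + $108,710.80 = $175,305.80
$175,305.80 is under the $257,500 cap.

$175,305.80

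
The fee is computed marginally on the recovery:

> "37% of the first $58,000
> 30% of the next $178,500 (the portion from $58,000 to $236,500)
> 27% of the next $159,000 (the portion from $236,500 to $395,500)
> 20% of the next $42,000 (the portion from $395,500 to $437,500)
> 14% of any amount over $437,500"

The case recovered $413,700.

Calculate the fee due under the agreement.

First $58,000 at 37% = $21,460.00
Next $178,500 at 30% = $53,550.00
Next $159,000 at 27% = $42,930.00
Remaining $18,200 at 20% = $3,640.00
Fee: $21,460.00 + $53,550.00 + $42,930.00 + $3,640.00 = $121,580.00

$121,580.00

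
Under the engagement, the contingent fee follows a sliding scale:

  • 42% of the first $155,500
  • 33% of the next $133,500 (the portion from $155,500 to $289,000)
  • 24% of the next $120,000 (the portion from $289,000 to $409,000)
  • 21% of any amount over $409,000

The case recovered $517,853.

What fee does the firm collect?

First $155,500 at 42% = $65,310.00
Next $133,500 at 33% = $44,055.00
Next $120,000 at 24% = $28,800.00
Remaining $108,853 at 21% = $22,859.13
Fee: $65,310.00 + $44,055.00 + $28,800.00 + $22,859.13 = $161,024.13

$161,024.13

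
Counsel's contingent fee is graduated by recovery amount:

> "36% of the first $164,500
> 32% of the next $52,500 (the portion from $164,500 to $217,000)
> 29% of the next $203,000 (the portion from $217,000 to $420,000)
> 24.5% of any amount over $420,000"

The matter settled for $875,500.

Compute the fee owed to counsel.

$246,487.50

First $164,500 at 36% = $59,220.00
Next $52,500 at 32% = $16,800.00
Next $203,000 at 29% = $58,870.00
Remaining $455,500 at 24.5% = $111,597.50
Fee: $59,220.00 + $16,800.00 + $58,870.00 + $111,597.50 = $246,487.50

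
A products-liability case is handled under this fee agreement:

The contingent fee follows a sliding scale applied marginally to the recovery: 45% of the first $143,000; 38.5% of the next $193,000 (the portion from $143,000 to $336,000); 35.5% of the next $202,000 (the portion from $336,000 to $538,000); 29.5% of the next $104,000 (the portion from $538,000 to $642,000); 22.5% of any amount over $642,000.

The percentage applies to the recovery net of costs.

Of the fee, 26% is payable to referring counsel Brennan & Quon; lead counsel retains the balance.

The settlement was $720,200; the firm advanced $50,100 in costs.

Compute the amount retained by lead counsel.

Fee base (net of costs): $720,200 − $50,100 = $670,100
First $143,000 at 45% = $64,350.00
Next $193,000 at 38.5% = $74,305.00
Next $202,000 at 35.5% = $71,710.00
Next $104,000 at 29.5% = $30,680.00
Remaining $28,100 at 22.5% = $6,322.50
Fee: $64,350.00 + $74,305.00 + $71,710.00 + $30,680.00 + $6,322.50 = $247,367.50
Referral share: 26% of $247,367.50 = $64,315.55; lead counsel retains $247,367.50 − $64,315.55 = $183,051.95.

$183,051.95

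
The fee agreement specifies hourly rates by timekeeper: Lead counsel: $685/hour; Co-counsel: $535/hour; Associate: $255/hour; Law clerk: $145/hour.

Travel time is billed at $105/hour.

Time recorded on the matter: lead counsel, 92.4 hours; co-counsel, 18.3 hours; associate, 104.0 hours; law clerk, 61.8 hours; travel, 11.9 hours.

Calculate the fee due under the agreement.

Lead counsel: 92.4 × $685 = $63,294.00
Co-counsel: 18.3 × $535 = $9,790.50
Associate: 104.0 × $255 = $26,520.00
Law clerk: 61.8 × $145 = $8,961.00
Subtotal: $63,294.00 + $9,790.50 + $26,520.00 + $8,961.00 = $108,565.50
Travel: 11.9 × $105 = $1,249.50
Total: $108,565.50 + $1,249.50 = $109,815.00

$109,815.00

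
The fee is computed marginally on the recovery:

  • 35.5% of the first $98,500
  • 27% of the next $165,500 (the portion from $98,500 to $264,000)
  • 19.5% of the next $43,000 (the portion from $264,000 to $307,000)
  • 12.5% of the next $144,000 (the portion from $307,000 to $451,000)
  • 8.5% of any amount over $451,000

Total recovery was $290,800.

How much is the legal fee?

$84,878.50

First $98,500 at 35.5% = $34,967.50
Next $165,500 at 27% = $44,685.00
Remaining $26,800 at 19.5% = $5,226.00
Fee: $34,967.50 + $44,685.00 + $5,226.00 = $84,878.50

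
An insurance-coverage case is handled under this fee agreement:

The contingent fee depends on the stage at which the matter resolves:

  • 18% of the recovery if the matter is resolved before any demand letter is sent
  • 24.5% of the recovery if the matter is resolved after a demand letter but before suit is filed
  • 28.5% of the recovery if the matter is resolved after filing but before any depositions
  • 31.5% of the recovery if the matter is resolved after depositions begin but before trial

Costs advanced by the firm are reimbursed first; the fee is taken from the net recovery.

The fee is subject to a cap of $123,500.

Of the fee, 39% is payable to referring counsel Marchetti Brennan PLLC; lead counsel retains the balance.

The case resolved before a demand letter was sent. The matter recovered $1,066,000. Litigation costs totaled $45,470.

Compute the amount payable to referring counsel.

$48,165.00

Fee base (net of costs): $1,066,000 − $45,470 = $1,020,530
The matter resolved before a demand letter was sent, so the 18% rate applies.
$1,020,530 × 18% = $183,695.40
$183,695.40 exceeds the $123,500 cap, so the fee is capped at $123,500.00.
Referral share: 39% of $123,500.00 = $48,165.00; lead counsel retains $123,500.00 − $48,165.00 = $75,335.00.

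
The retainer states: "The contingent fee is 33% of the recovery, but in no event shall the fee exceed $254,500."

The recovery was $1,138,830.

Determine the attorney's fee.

33% of $1,138,830 = $375,813.90
That exceeds the $254,500 cap, so the fee is capped at $254,500.

$254,500.00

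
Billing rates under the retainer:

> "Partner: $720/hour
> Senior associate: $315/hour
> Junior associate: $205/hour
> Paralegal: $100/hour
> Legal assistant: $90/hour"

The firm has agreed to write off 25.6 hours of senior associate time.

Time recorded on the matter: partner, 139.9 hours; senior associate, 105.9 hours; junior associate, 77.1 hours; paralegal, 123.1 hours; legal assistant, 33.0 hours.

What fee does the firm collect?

Partner: 139.9 × $720 = $100,728.00
Senior associate: 105.9 × $315 = $33,358.50
Junior associate: 77.1 × $205 = $15,805.50
Paralegal: 123.1 × $100 = $12,310.00
Legal assistant: 33.0 × $90 = $2,970.00
Subtotal: $165,172.00
Write-off: 25.6 × $315 = $8,064.00
Total: $165,172.00 − $8,064.00 = $157,108.00

$157,108.00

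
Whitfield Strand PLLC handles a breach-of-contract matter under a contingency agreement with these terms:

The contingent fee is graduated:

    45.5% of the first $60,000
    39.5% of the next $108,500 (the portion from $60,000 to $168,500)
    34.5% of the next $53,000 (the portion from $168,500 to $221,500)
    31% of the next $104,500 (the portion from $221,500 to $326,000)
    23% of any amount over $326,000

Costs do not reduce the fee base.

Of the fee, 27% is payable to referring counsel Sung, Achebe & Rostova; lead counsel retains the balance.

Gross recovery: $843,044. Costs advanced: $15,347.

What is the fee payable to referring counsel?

$64,734.56

Fee base is the gross recovery, $843,044; costs are reimbursed separately.
First $60,000 at 45.5% = $27,300.00
Next $108,500 at 39.5% = $42,857.50
Next $53,000 at 34.5% = $18,285.00
Next $104,500 at 31% = $32,395.00
Remaining $517,044 at 23% = $118,920.12
Fee: $27,300.00 + $42,857.50 + $18,285.00 + $32,395.00 + $118,920.12 = $239,757.62
Referral share: 27% of $239,757.62 = $64,734.56; lead counsel retains $239,757.62 − $64,734.56 = $175,023.06.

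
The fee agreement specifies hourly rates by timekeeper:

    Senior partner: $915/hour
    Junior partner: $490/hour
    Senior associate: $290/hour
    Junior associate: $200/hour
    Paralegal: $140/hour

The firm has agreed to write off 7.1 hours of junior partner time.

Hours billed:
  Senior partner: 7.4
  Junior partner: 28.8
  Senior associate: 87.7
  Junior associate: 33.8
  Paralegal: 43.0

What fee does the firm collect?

Senior partner: 7.4 × $915 = $6,771.00
Junior partner: 28.8 × $490 = $14,112.00
Senior associate: 87.7 × $290 = $25,433.00
Junior associate: 33.8 × $200 = $6,760.00
Paralegal: 43.0 × $140 = $6,020.00
Subtotal: $59,096.00
Write-off: 7.1 × $490 = $3,479.00
Total: $59,096.00 − $3,479.00 = $55,617.00

$55,617.00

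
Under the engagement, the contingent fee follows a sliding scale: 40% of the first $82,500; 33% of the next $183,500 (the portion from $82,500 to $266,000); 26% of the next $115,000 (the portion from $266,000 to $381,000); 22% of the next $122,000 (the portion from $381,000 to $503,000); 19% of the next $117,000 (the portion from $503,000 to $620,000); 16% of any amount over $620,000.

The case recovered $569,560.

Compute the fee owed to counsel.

First $82,500 at 40% = $33,000.00
Next $183,500 at 33% = $60,555.00
Next $115,000 at 26% = $29,900.00
Next $122,000 at 22% = $26,840.00
Remaining $66,560 at 19% = $12,646.40
Fee: $33,000.00 + $60,555.00 + $29,900.00 + $26,840.00 + $12,646.40 = $162,941.40

$162,941.40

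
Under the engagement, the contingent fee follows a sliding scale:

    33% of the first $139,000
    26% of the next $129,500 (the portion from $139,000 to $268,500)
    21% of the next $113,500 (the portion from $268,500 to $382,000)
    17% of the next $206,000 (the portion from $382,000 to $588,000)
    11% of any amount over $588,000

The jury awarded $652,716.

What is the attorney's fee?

First $139,000 at 33% = $45,870.00
Next $129,500 at 26% = $33,670.00
Next $113,500 at 21% = $23,835.00
Next $206,000 at 17% = $35,020.00
Remaining $64,716 at 11% = $7,118.76
Fee: $45,870.00 + $33,670.00 + $23,835.00 + $35,020.00 + $7,118.76 = $145,513.76

$145,513.76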